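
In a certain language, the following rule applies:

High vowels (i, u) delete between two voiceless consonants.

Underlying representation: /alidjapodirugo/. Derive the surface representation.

alidjapodirugo

No segment of /alidjapodirugo/ meets the structural description of the rule, so the form surfaces unchanged.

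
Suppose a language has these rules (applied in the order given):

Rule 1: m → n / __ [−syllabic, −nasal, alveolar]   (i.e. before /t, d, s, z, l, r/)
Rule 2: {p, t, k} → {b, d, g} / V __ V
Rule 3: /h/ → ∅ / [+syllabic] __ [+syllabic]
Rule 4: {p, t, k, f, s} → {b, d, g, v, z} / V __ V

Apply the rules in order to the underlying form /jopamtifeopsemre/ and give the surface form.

jobantiveopsenre

Rule 1 (nasal place assimilation): /m/ precedes the alveolar consonant /t/, so it assimilates in place to [n]. /m/ precedes the alveolar consonant /r/, so it assimilates in place to [n]. /jopamtifeopsemre/ → jopantifeopsenre.
Rule 2 (intervocalic voicing): /p/ is a voiceless stop between vowels /o/ and /a/, so it voices to [b]. /jopantifeopsenre/ → jobantifeopsenre.
Rule 3 (intervocalic h-deletion): no segment meets the environment; /jobantifeopsenre/ is unchanged.
Rule 4 (intervocalic voicing): /f/ is a voiceless obstruent between vowels /i/ and /e/, so it voices to [v]. /jobantifeopsenre/ → jobantiveopsenre.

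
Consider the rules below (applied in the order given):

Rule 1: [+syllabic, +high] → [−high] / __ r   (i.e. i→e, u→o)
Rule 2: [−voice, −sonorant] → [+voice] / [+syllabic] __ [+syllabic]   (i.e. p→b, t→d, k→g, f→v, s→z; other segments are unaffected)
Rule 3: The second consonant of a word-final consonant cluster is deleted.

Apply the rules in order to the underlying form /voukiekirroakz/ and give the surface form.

Rule 1 (pre-rhotic lowering): /i/ is a high vowel immediately before /r/, so it lowers to [e]. /voukiekirroakz/ → voukiekerroakz.
Rule 2 (intervocalic voicing): /k/ is a voiceless obstruent between vowels /u/ and /i/, so it voices to [g]. /k/ is a voiceless obstruent between vowels /e/ and /e/, so it voices to [g]. /voukiekerroakz/ → vougiegerroakz.
Rule 3 (final cluster simplification): /z/ is the second consonant of a word-final cluster /kz/, so it deletes. /vougiegerroakz/ → vougiegerroak.

vougiegerroak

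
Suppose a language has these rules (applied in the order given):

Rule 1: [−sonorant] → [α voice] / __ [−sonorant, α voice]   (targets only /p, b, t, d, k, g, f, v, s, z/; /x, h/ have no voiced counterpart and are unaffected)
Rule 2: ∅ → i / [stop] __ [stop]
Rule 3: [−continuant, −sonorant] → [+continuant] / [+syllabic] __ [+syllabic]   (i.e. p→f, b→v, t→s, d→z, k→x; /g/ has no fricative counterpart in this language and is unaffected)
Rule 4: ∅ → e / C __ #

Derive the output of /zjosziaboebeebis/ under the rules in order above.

zjozziavoeveevise

Rule 1 (regressive voicing assimilation): /s/ precedes the voiced obstruent /z/, so it voices to [z] by assimilation. /zjosziaboebeebis/ → zjozziaboebeebis.
Rule 2 (stop-cluster i-epenthesis): no segment meets the environment; /zjozziaboebeebis/ is unchanged.
Rule 3 (intervocalic spirantization): /b/ is a stop between vowels /a/ and /o/, so it spirantizes to the fricative [v]. /b/ is a stop between vowels /e/ and /e/, so it spirantizes to the fricative [v]. /b/ is a stop between vowels /e/ and /i/, so it spirantizes to the fricative [v]. /zjozziaboebeebis/ → zjozziavoeveevis.
Rule 4 (final e-epenthesis): the form ends in the consonant /s/, so [e] is inserted word-finally. /zjozziavoeveevis/ → zjozziavoeveevise.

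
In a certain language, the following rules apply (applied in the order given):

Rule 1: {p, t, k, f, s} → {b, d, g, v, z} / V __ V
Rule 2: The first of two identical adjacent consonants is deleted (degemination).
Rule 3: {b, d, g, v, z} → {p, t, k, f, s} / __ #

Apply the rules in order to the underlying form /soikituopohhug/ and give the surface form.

soigiduobohuk

Rule 1 (intervocalic voicing): /k/ is a voiceless obstruent between vowels /i/ and /i/, so it voices to [g]. /t/ is a voiceless obstruent between vowels /i/ and /u/, so it voices to [d]. /p/ is a voiceless obstruent between vowels /o/ and /o/, so it voices to [b]. /soikituopohhug/ → soigiduobohhug.
Rule 2 (degemination): /hh/ is a geminate; the first /h/ deletes. /soigiduobohhug/ → soigiduobohug.
Rule 3 (final devoicing): /g/ is a voiced obstruent in word-final position, so it devoices to [k]. /soigiduobohug/ → soigiduobohuk.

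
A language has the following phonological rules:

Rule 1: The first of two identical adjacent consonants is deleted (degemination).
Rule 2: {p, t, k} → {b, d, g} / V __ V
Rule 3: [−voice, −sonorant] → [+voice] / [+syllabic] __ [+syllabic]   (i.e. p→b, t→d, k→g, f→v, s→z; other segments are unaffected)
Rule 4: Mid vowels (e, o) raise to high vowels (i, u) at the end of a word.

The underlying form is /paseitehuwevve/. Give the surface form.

Rule 1 (degemination): /vv/ is a geminate; the first /v/ deletes. /paseitehuwevve/ → paseitehuweve.
Rule 2 (intervocalic voicing): /t/ is a voiceless stop between vowels /i/ and /e/, so it voices to [d]. /paseitehuweve/ → paseidehuweve.
Rule 3 (intervocalic voicing): /s/ is a voiceless obstruent between vowels /a/ and /e/, so it voices to [z]. /paseidehuweve/ → pazeidehuweve.
Rule 4 (final vowel raising): /e/ is a mid vowel in word-final position, so it raises to [i]. /pazeidehuweve/ → pazeidehuwevi.

pazeidehuwevi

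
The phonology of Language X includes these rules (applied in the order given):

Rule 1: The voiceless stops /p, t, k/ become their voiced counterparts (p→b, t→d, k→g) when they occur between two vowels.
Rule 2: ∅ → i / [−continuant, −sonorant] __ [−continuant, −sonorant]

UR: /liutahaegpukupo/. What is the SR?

liudahaegipugubo

Rule 1 (intervocalic voicing): /t/ is a voiceless stop between vowels /u/ and /a/, so it voices to [d]. /k/ is a voiceless stop between vowels /u/ and /u/, so it voices to [g]. /p/ is a voiceless stop between vowels /u/ and /o/, so it voices to [b]. /liutahaegpukupo/ → liudahaegpugubo.
Rule 2 (stop-cluster i-epenthesis): /g/ and /p/ form a stop–stop cluster, so [i] is inserted between them. /liudahaegpugubo/ → liudahaegipugubo.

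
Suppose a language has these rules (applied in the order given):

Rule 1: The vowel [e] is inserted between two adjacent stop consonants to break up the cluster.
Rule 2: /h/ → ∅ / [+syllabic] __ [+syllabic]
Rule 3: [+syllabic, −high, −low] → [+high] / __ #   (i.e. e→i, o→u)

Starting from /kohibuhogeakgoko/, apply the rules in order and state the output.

Rule 1 (stop-cluster e-epenthesis): /k/ and /g/ form a stop–stop cluster, so [e] is inserted between them. /kohibuhogeakgoko/ → kohibuhogeakegoko.
Rule 2 (intervocalic h-deletion): /h/ occurs between vowels /o/ and /i/, so it deletes. /h/ occurs between vowels /u/ and /o/, so it deletes. /kohibuhogeakegoko/ → koibuogeakegoko.
Rule 3 (final vowel raising): /o/ is a mid vowel in word-final position, so it raises to [u]. /koibuogeakegoko/ → koibuogeakegoku.

koibuogeakegoku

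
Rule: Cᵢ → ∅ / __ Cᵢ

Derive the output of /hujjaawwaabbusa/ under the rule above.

/jj/ is a geminate; the first /j/ deletes.
/ww/ is a geminate; the first /w/ deletes.
/bb/ is a geminate; the first /b/ deletes.
The other instances of /h/, /j/, /w/, /b/, /s/ do not occur in the required environment and remain unchanged.
Surface form: [hujaawaabusa].

hujaawaabusa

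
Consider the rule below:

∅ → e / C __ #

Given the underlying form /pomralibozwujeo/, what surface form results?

No segment of /pomralibozwujeo/ meets the structural description of the rule, so the form surfaces unchanged.

pomralibozwujeo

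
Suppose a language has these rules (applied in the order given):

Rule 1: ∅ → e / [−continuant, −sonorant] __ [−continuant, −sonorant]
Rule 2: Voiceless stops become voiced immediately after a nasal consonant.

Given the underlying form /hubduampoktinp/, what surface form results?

hubeduamboketinb

Rule 1 (stop-cluster e-epenthesis): /b/ and /d/ form a stop–stop cluster, so [e] is inserted between them. /k/ and /t/ form a stop–stop cluster, so [e] is inserted between them. /hubduampoktinp/ → hubeduampoketinp.
Rule 2 (post-nasal voicing): /p/ is a voiceless stop immediately after the nasal /m/, so it voices to [b]. /p/ is a voiceless stop immediately after the nasal /n/, so it voices to [b]. /hubeduampoketinp/ → hubeduamboketinb.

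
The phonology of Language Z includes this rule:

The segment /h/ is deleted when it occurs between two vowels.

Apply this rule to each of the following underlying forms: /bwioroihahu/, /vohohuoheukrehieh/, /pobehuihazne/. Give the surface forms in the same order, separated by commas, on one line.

/bwioroihahu/: /h/ occurs between vowels /i/ and /a/, so it deletes. /h/ occurs between vowels /a/ and /u/, so it deletes. → [bwioroiau].
/vohohuoheukrehieh/: /h/ occurs between vowels /o/ and /o/, so it deletes. /h/ occurs between vowels /o/ and /u/, so it deletes. /h/ occurs between vowels /o/ and /e/, so it deletes. /h/ occurs between vowels /e/ and /i/, so it deletes. → [voouoeukreieh].
/pobehuihazne/: /h/ occurs between vowels /e/ and /u/, so it deletes. /h/ occurs between vowels /i/ and /a/, so it deletes. → [pobeuiazne].

bwioroiau, voouoeukreieh, pobeuiazne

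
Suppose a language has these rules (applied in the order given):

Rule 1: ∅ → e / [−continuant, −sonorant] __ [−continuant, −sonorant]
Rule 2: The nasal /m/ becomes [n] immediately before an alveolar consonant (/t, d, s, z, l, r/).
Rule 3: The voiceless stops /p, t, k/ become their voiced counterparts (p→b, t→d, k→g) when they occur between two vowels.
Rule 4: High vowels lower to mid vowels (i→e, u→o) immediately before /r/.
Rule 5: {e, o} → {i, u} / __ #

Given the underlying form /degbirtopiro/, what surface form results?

Rule 1 (stop-cluster e-epenthesis): /g/ and /b/ form a stop–stop cluster, so [e] is inserted between them. /degbirtopiro/ → degebirtopiro.
Rule 2 (nasal place assimilation): no segment meets the environment; /degebirtopiro/ is unchanged.
Rule 3 (intervocalic voicing): /p/ is a voiceless stop between vowels /o/ and /i/, so it voices to [b]. /degebirtopiro/ → degebirtobiro.
Rule 4 (pre-rhotic lowering): /i/ is a high vowel immediately before /r/, so it lowers to [e]. /i/ is a high vowel immediately before /r/, so it lowers to [e]. /degebirtobiro/ → degebertobero.
Rule 5 (final vowel raising): /o/ is a mid vowel in word-final position, so it raises to [u]. /degebertobero/ → degebertoberu.

degebertoberu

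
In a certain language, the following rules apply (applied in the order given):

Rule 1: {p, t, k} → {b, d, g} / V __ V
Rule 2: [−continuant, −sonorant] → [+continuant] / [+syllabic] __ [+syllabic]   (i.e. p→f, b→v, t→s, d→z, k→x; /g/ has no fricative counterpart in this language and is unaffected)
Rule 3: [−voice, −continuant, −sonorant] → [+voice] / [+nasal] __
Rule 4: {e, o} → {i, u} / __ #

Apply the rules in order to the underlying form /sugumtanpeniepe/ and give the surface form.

Rule 1 (intervocalic voicing): /p/ is a voiceless stop between vowels /e/ and /e/, so it voices to [b]. /sugumtanpeniepe/ → sugumtanpeniebe.
Rule 2 (intervocalic spirantization): /b/ is a stop between vowels /e/ and /e/, so it spirantizes to the fricative [v]. /sugumtanpeniebe/ → sugumtanpenieve.
Rule 3 (post-nasal voicing): /t/ is a voiceless stop immediately after the nasal /m/, so it voices to [d]. /p/ is a voiceless stop immediately after the nasal /n/, so it voices to [b]. /sugumtanpenieve/ → sugumdanbenieve.
Rule 4 (final vowel raising): /e/ is a mid vowel in word-final position, so it raises to [i]. /sugumdanbenieve/ → sugumdanbenievi.

sugumdanbenievi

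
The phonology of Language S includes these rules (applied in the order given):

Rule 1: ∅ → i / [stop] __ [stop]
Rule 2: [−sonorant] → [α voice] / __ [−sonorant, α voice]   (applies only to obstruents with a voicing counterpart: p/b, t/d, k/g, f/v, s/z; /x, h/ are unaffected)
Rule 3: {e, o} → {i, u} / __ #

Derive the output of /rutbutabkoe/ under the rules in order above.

Rule 1 (stop-cluster i-epenthesis): /t/ and /b/ form a stop–stop cluster, so [i] is inserted between them. /b/ and /k/ form a stop–stop cluster, so [i] is inserted between them. /rutbutabkoe/ → rutibutabikoe.
Rule 2 (regressive voicing assimilation): no segment meets the environment; /rutibutabikoe/ is unchanged.
Rule 3 (final vowel raising): /e/ is a mid vowel in word-final position, so it raises to [i]. /rutibutabikoe/ → rutibutabikoi.

rutibutabikoi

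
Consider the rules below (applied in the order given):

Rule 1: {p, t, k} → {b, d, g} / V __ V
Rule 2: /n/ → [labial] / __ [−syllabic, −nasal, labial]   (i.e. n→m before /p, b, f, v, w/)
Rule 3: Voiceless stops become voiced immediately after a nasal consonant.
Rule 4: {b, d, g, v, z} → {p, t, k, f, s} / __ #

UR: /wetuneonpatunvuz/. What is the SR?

weduneombadumvus

Rule 1 (intervocalic voicing): /t/ is a voiceless stop between vowels /e/ and /u/, so it voices to [d]. /t/ is a voiceless stop between vowels /a/ and /u/, so it voices to [d]. /wetuneonpatunvuz/ → weduneonpadunvuz.
Rule 2 (nasal place assimilation): /n/ precedes the labial consonant /p/, so it assimilates in place to [m]. /n/ precedes the labial consonant /v/, so it assimilates in place to [m]. /weduneonpadunvuz/ → weduneompadumvuz.
Rule 3 (post-nasal voicing): /p/ is a voiceless stop immediately after the nasal /m/, so it voices to [b]. /weduneompadumvuz/ → weduneombadumvuz.
Rule 4 (final devoicing): /z/ is a voiced obstruent in word-final position, so it devoices to [s]. /weduneombadumvuz/ → weduneombadumvus.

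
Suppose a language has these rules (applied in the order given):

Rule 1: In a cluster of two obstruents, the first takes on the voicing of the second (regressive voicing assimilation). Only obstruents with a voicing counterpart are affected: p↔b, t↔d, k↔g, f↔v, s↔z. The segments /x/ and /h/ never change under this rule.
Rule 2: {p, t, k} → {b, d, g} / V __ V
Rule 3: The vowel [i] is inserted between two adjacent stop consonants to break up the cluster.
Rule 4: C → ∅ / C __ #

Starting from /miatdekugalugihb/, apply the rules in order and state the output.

Rule 1 (regressive voicing assimilation): /t/ precedes the voiced obstruent /d/, so it voices to [d] by assimilation. /miatdekugalugihb/ → miaddekugalugihb.
Rule 2 (intervocalic voicing): /k/ is a voiceless stop between vowels /e/ and /u/, so it voices to [g]. /miaddekugalugihb/ → miaddegugalugihb.
Rule 3 (stop-cluster i-epenthesis): /d/ and /d/ form a stop–stop cluster, so [i] is inserted between them. /miaddegugalugihb/ → miadidegugalugihb.
Rule 4 (final cluster simplification): /b/ is the second consonant of a word-final cluster /hb/, so it deletes. /miadidegugalugihb/ → miadidegugalugih.

miadidegugalugih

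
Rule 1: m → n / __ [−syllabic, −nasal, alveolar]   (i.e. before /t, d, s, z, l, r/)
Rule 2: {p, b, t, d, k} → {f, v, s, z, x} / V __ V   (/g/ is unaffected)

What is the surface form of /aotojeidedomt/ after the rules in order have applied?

Rule 1 (nasal place assimilation): /m/ precedes the alveolar consonant /t/, so it assimilates in place to [n]. /aotojeidedomt/ → aotojeidedont.
Rule 2 (intervocalic spirantization): /t/ is a stop between vowels /o/ and /o/, so it spirantizes to the fricative [s]. /d/ is a stop between vowels /i/ and /e/, so it spirantizes to the fricative [z]. /d/ is a stop between vowels /e/ and /o/, so it spirantizes to the fricative [z]. /aotojeidedont/ → aosojeizezont.

aosojeizezont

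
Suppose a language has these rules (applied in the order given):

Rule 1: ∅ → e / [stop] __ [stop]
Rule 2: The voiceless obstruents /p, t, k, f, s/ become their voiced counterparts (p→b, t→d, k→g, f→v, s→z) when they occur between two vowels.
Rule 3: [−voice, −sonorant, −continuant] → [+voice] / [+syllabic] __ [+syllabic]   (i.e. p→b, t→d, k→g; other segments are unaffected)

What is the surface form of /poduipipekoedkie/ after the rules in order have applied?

poduibibegoedegie

Rule 1 (stop-cluster e-epenthesis): /d/ and /k/ form a stop–stop cluster, so [e] is inserted between them. /poduipipekoedkie/ → poduipipekoedekie.
Rule 2 (intervocalic voicing): /p/ is a voiceless obstruent between vowels /i/ and /i/, so it voices to [b]. /p/ is a voiceless obstruent between vowels /i/ and /e/, so it voices to [b]. /k/ is a voiceless obstruent between vowels /e/ and /o/, so it voices to [g]. /k/ is a voiceless obstruent between vowels /e/ and /i/, so it voices to [g]. /poduipipekoedekie/ → poduibibegoedegie.
Rule 3 (intervocalic voicing): no segment meets the environment; /poduibibegoedegie/ is unchanged.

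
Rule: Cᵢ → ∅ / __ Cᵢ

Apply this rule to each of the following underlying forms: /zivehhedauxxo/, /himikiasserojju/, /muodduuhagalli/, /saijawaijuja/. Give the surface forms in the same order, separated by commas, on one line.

/zivehhedauxxo/: /hh/ is a geminate; the first /h/ deletes. /xx/ is a geminate; the first /x/ deletes. → [zivehedauxo].
/himikiasserojju/: /ss/ is a geminate; the first /s/ deletes. /jj/ is a geminate; the first /j/ deletes. → [himikiaseroju].
/muodduuhagalli/: /dd/ is a geminate; the first /d/ deletes. /ll/ is a geminate; the first /l/ deletes. → [muoduuhagali].
/saijawaijuja/: the rule's environment is not met; surfaces unchanged as [saijawaijuja].

zivehedauxo, himikiaseroju, muoduuhagali, saijawaijuja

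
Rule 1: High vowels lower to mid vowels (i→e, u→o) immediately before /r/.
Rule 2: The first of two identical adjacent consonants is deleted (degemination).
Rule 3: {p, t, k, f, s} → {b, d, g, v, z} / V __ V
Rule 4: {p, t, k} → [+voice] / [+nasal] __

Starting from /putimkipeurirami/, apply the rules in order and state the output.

pudimgibeorerami

Rule 1 (pre-rhotic lowering): /u/ is a high vowel immediately before /r/, so it lowers to [o]. /i/ is a high vowel immediately before /r/, so it lowers to [e]. /putimkipeurirami/ → putimkipeorerami.
Rule 2 (degemination): no segment meets the environment; /putimkipeorerami/ is unchanged.
Rule 3 (intervocalic voicing): /t/ is a voiceless obstruent between vowels /u/ and /i/, so it voices to [d]. /p/ is a voiceless obstruent between vowels /i/ and /e/, so it voices to [b]. /putimkipeorerami/ → pudimkibeorerami.
Rule 4 (post-nasal voicing): /k/ is a voiceless stop immediately after the nasal /m/, so it voices to [g]. /pudimkibeorerami/ → pudimgibeorerami.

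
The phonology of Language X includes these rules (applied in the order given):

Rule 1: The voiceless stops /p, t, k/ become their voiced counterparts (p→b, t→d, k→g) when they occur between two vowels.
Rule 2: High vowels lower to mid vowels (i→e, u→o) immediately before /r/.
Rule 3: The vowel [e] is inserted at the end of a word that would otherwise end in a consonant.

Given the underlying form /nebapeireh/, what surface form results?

Rule 1 (intervocalic voicing): /p/ is a voiceless stop between vowels /a/ and /e/, so it voices to [b]. /nebapeireh/ → nebabeireh.
Rule 2 (pre-rhotic lowering): /i/ is a high vowel immediately before /r/, so it lowers to [e]. /nebabeireh/ → nebabeereh.
Rule 3 (final e-epenthesis): the form ends in the consonant /h/, so [e] is inserted word-finally. /nebabeereh/ → nebabeerehe.

nebabeerehe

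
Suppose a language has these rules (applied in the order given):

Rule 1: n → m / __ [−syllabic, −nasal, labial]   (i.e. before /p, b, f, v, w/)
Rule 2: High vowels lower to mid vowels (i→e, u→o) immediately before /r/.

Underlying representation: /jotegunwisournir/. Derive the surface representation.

Rule 1 (nasal place assimilation): /n/ precedes the labial consonant /w/, so it assimilates in place to [m]. /jotegunwisournir/ → jotegumwisournir.
Rule 2 (pre-rhotic lowering): /u/ is a high vowel immediately before /r/, so it lowers to [o]. /i/ is a high vowel immediately before /r/, so it lowers to [e]. /jotegumwisournir/ → jotegumwisoorner.

jotegumwisoorner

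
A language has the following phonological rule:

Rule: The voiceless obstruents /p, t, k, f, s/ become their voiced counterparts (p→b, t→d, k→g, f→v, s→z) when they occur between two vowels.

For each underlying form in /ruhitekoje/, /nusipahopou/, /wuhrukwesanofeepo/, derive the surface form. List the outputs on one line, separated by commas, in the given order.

/ruhitekoje/: /t/ is a voiceless obstruent between vowels /i/ and /e/, so it voices to [d]. /k/ is a voiceless obstruent between vowels /e/ and /o/, so it voices to [g]. → [ruhidegoje].
/nusipahopou/: /s/ is a voiceless obstruent between vowels /u/ and /i/, so it voices to [z]. /p/ is a voiceless obstruent between vowels /i/ and /a/, so it voices to [b]. /p/ is a voiceless obstruent between vowels /o/ and /o/, so it voices to [b]. → [nuzibahobou].
/wuhrukwesanofeepo/: /s/ is a voiceless obstruent between vowels /e/ and /a/, so it voices to [z]. /f/ is a voiceless obstruent between vowels /o/ and /e/, so it voices to [v]. /p/ is a voiceless obstruent between vowels /e/ and /o/, so it voices to [b]. → [wuhrukwezanoveebo].

ruhidegoje, nuzibahobou, wuhrukwezanoveebo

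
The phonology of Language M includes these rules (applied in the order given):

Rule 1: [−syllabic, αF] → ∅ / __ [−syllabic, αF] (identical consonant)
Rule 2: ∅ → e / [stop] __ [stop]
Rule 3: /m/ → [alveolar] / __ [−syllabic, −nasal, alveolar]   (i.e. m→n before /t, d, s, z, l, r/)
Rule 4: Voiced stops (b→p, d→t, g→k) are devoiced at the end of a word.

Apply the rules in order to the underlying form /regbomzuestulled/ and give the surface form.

regebonzuestulet

Rule 1 (degemination): /ll/ is a geminate; the first /l/ deletes. /regbomzuestulled/ → regbomzuestuled.
Rule 2 (stop-cluster e-epenthesis): /g/ and /b/ form a stop–stop cluster, so [e] is inserted between them. /regbomzuestuled/ → regebomzuestuled.
Rule 3 (nasal place assimilation): /m/ precedes the alveolar consonant /z/, so it assimilates in place to [n]. /regebomzuestuled/ → regebonzuestuled.
Rule 4 (final devoicing): /d/ is a voiced stop in word-final position, so it devoices to [t]. /regebonzuestuled/ → regebonzuestulet.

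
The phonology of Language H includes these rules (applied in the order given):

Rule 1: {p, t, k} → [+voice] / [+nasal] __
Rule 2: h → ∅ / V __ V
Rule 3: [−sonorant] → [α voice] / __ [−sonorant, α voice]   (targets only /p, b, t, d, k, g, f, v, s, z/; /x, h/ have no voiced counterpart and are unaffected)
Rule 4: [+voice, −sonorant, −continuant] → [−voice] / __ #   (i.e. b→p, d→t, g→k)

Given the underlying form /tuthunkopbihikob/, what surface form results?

Rule 1 (post-nasal voicing): /k/ is a voiceless stop immediately after the nasal /n/, so it voices to [g]. /tuthunkopbihikob/ → tuthungopbihikob.
Rule 2 (intervocalic h-deletion): /h/ occurs between vowels /i/ and /i/, so it deletes. /tuthungopbihikob/ → tuthungopbiikob.
Rule 3 (regressive voicing assimilation): /p/ precedes the voiced obstruent /b/, so it voices to [b] by assimilation. /tuthungopbiikob/ → tuthungobbiikob.
Rule 4 (final devoicing): /b/ is a voiced stop in word-final position, so it devoices to [p]. /tuthungobbiikob/ → tuthungobbiikop.

tuthungobbiikop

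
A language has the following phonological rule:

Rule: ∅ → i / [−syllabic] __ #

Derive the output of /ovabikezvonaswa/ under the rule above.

No segment of /ovabikezvonaswa/ meets the structural description of the rule, so the form surfaces unchanged.

ovabikezvonaswa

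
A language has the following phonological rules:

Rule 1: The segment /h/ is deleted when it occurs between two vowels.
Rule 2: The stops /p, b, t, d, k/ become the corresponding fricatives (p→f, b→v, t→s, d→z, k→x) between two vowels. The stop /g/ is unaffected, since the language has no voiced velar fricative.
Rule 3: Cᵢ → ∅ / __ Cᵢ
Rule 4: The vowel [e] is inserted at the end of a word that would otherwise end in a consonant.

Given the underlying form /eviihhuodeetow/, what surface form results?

eviihuozeesowe

Rule 1 (intervocalic h-deletion): no segment meets the environment; /eviihhuodeetow/ is unchanged.
Rule 2 (intervocalic spirantization): /d/ is a stop between vowels /o/ and /e/, so it spirantizes to the fricative [z]. /t/ is a stop between vowels /e/ and /o/, so it spirantizes to the fricative [s]. /eviihhuodeetow/ → eviihhuozeesow.
Rule 3 (degemination): /hh/ is a geminate; the first /h/ deletes. /eviihhuozeesow/ → eviihuozeesow.
Rule 4 (final e-epenthesis): the form ends in the consonant /w/, so [e] is inserted word-finally. /eviihuozeesow/ → eviihuozeesowe.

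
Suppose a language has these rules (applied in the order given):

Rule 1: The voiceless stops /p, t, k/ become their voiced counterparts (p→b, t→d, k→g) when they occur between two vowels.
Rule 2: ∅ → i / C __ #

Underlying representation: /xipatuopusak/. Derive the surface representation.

Rule 1 (intervocalic voicing): /p/ is a voiceless stop between vowels /i/ and /a/, so it voices to [b]. /t/ is a voiceless stop between vowels /a/ and /u/, so it voices to [d]. /p/ is a voiceless stop between vowels /o/ and /u/, so it voices to [b]. /xipatuopusak/ → xibaduobusak.
Rule 2 (final i-epenthesis): the form ends in the consonant /k/, so [i] is inserted word-finally. /xibaduobusak/ → xibaduobusaki.

xibaduobusaki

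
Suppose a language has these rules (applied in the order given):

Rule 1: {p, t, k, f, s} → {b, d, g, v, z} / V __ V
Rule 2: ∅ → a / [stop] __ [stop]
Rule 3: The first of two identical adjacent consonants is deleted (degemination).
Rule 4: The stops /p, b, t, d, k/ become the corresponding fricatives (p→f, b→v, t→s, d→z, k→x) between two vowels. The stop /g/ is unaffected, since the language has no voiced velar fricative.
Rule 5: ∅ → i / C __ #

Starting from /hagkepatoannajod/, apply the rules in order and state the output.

Rule 1 (intervocalic voicing): /p/ is a voiceless obstruent between vowels /e/ and /a/, so it voices to [b]. /t/ is a voiceless obstruent between vowels /a/ and /o/, so it voices to [d]. /hagkepatoannajod/ → hagkebadoannajod.
Rule 2 (stop-cluster a-epenthesis): /g/ and /k/ form a stop–stop cluster, so [a] is inserted between them. /hagkebadoannajod/ → hagakebadoannajod.
Rule 3 (degemination): /nn/ is a geminate; the first /n/ deletes. /hagakebadoannajod/ → hagakebadoanajod.
Rule 4 (intervocalic spirantization): /k/ is a stop between vowels /a/ and /e/, so it spirantizes to the fricative [x]. /b/ is a stop between vowels /e/ and /a/, so it spirantizes to the fricative [v]. /d/ is a stop between vowels /a/ and /o/, so it spirantizes to the fricative [z]. /hagakebadoanajod/ → hagaxevazoanajod.
Rule 5 (final i-epenthesis): the form ends in the consonant /d/, so [i] is inserted word-finally. /hagaxevazoanajod/ → hagaxevazoanajodi.

hagaxevazoanajodi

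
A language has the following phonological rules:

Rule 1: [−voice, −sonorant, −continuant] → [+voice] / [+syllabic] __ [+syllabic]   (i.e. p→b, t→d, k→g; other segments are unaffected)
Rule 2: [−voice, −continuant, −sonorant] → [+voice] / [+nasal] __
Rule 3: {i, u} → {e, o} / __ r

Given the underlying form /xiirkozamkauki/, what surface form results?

Rule 1 (intervocalic voicing): /k/ is a voiceless stop between vowels /u/ and /i/, so it voices to [g]. /xiirkozamkauki/ → xiirkozamkaugi.
Rule 2 (post-nasal voicing): /k/ is a voiceless stop immediately after the nasal /m/, so it voices to [g]. /xiirkozamkaugi/ → xiirkozamgaugi.
Rule 3 (pre-rhotic lowering): /i/ is a high vowel immediately before /r/, so it lowers to [e]. /xiirkozamgaugi/ → xierkozamgaugi.

xierkozamgaugi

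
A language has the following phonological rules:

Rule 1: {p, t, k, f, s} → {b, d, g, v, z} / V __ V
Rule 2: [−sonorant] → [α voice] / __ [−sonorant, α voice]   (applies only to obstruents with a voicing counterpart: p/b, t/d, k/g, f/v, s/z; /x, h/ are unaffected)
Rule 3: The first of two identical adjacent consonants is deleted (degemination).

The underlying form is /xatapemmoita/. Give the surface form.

xadabemoida

Rule 1 (intervocalic voicing): /t/ is a voiceless obstruent between vowels /a/ and /a/, so it voices to [d]. /p/ is a voiceless obstruent between vowels /a/ and /e/, so it voices to [b]. /t/ is a voiceless obstruent between vowels /i/ and /a/, so it voices to [d]. /xatapemmoita/ → xadabemmoida.
Rule 2 (regressive voicing assimilation): no segment meets the environment; /xadabemmoida/ is unchanged.
Rule 3 (degemination): /mm/ is a geminate; the first /m/ deletes. /xadabemmoida/ → xadabemoida.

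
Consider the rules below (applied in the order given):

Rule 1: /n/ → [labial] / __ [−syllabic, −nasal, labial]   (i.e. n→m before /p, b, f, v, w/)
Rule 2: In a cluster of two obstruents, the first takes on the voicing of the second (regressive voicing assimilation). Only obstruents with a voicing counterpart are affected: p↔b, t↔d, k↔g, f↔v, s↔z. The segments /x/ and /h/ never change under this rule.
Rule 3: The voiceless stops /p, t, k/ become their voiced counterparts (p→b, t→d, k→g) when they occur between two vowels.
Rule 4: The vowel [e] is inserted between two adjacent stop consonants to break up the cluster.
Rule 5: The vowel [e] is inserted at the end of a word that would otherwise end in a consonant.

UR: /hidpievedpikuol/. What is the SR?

Rule 1 (nasal place assimilation): no segment meets the environment; /hidpievedpikuol/ is unchanged.
Rule 2 (regressive voicing assimilation): /d/ precedes the voiceless obstruent /p/, so it devoices to [t] by assimilation. /d/ precedes the voiceless obstruent /p/, so it devoices to [t] by assimilation. /hidpievedpikuol/ → hitpievetpikuol.
Rule 3 (intervocalic voicing): /k/ is a voiceless stop between vowels /i/ and /u/, so it voices to [g]. /hitpievetpikuol/ → hitpievetpiguol.
Rule 4 (stop-cluster e-epenthesis): /t/ and /p/ form a stop–stop cluster, so [e] is inserted between them. /t/ and /p/ form a stop–stop cluster, so [e] is inserted between them. /hitpievetpiguol/ → hitepievetepiguol.
Rule 5 (final e-epenthesis): the form ends in the consonant /l/, so [e] is inserted word-finally. /hitepievetepiguol/ → hitepievetepiguole.

hitepievetepiguole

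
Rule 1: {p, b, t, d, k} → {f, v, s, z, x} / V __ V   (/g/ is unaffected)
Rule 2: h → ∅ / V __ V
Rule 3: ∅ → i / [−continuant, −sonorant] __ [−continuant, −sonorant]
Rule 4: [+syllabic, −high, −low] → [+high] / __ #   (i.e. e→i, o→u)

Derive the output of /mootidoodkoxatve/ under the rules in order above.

moosizoodikoxatvi

Rule 1 (intervocalic spirantization): /t/ is a stop between vowels /o/ and /i/, so it spirantizes to the fricative [s]. /d/ is a stop between vowels /i/ and /o/, so it spirantizes to the fricative [z]. /mootidoodkoxatve/ → moosizoodkoxatve.
Rule 2 (intervocalic h-deletion): no segment meets the environment; /moosizoodkoxatve/ is unchanged.
Rule 3 (stop-cluster i-epenthesis): /d/ and /k/ form a stop–stop cluster, so [i] is inserted between them. /moosizoodkoxatve/ → moosizoodikoxatve.
Rule 4 (final vowel raising): /e/ is a mid vowel in word-final position, so it raises to [i]. /moosizoodikoxatve/ → moosizoodikoxatvi.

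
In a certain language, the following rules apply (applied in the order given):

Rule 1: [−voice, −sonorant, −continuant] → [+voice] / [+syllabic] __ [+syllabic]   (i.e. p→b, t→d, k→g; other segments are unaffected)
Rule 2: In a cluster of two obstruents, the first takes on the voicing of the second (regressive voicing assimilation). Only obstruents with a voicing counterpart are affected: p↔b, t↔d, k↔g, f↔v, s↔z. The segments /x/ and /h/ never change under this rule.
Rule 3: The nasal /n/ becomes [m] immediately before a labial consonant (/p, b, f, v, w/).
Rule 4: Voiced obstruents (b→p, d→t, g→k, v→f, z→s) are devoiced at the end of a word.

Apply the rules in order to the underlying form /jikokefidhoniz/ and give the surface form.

jigogefithonis

Rule 1 (intervocalic voicing): /k/ is a voiceless stop between vowels /i/ and /o/, so it voices to [g]. /k/ is a voiceless stop between vowels /o/ and /e/, so it voices to [g]. /jikokefidhoniz/ → jigogefidhoniz.
Rule 2 (regressive voicing assimilation): /d/ precedes the voiceless obstruent /h/, so it devoices to [t] by assimilation. /jigogefidhoniz/ → jigogefithoniz.
Rule 3 (nasal place assimilation): no segment meets the environment; /jigogefithoniz/ is unchanged.
Rule 4 (final devoicing): /z/ is a voiced obstruent in word-final position, so it devoices to [s]. /jigogefithoniz/ → jigogefithonis.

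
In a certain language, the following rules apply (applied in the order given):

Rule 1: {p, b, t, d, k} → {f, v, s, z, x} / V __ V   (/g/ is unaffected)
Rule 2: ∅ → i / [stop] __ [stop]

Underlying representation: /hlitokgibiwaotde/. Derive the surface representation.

Rule 1 (intervocalic spirantization): /t/ is a stop between vowels /i/ and /o/, so it spirantizes to the fricative [s]. /b/ is a stop between vowels /i/ and /i/, so it spirantizes to the fricative [v]. /hlitokgibiwaotde/ → hlisokgiviwaotde.
Rule 2 (stop-cluster i-epenthesis): /k/ and /g/ form a stop–stop cluster, so [i] is inserted between them. /t/ and /d/ form a stop–stop cluster, so [i] is inserted between them. /hlisokgiviwaotde/ → hlisokigiviwaotide.

hlisokigiviwaotide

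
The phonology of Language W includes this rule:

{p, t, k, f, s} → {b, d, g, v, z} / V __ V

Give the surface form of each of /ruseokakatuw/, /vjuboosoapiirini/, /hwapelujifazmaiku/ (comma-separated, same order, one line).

ruzeogagaduw, vjuboozoabiirini, hwabelujivazmaigu

/ruseokakatuw/: /s/ is a voiceless obstruent between vowels /u/ and /e/, so it voices to [z]. /k/ is a voiceless obstruent between vowels /o/ and /a/, so it voices to [g]. /k/ is a voiceless obstruent between vowels /a/ and /a/, so it voices to [g]. /t/ is a voiceless obstruent between vowels /a/ and /u/, so it voices to [d]. → [ruzeogagaduw].
/vjuboosoapiirini/: /s/ is a voiceless obstruent between vowels /o/ and /o/, so it voices to [z]. /p/ is a voiceless obstruent between vowels /a/ and /i/, so it voices to [b]. → [vjuboozoabiirini].
/hwapelujifazmaiku/: /p/ is a voiceless obstruent between vowels /a/ and /e/, so it voices to [b]. /f/ is a voiceless obstruent between vowels /i/ and /a/, so it voices to [v]. /k/ is a voiceless obstruent between vowels /i/ and /u/, so it voices to [g]. → [hwabelujivazmaigu].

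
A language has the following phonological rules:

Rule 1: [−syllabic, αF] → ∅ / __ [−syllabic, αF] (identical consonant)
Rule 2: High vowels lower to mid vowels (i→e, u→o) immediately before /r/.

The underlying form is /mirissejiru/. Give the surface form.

Rule 1 (degemination): /ss/ is a geminate; the first /s/ deletes. /mirissejiru/ → mirisejiru.
Rule 2 (pre-rhotic lowering): /i/ is a high vowel immediately before /r/, so it lowers to [e]. /i/ is a high vowel immediately before /r/, so it lowers to [e]. /mirisejiru/ → merisejeru.

merisejeru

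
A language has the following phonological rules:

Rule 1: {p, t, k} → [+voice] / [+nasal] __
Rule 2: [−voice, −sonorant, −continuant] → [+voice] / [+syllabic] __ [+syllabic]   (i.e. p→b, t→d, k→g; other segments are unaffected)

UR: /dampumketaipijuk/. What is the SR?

Rule 1 (post-nasal voicing): /p/ is a voiceless stop immediately after the nasal /m/, so it voices to [b]. /k/ is a voiceless stop immediately after the nasal /m/, so it voices to [g]. /dampumketaipijuk/ → dambumgetaipijuk.
Rule 2 (intervocalic voicing): /t/ is a voiceless stop between vowels /e/ and /a/, so it voices to [d]. /p/ is a voiceless stop between vowels /i/ and /i/, so it voices to [b]. /dambumgetaipijuk/ → dambumgedaibijuk.

dambumgedaibijuk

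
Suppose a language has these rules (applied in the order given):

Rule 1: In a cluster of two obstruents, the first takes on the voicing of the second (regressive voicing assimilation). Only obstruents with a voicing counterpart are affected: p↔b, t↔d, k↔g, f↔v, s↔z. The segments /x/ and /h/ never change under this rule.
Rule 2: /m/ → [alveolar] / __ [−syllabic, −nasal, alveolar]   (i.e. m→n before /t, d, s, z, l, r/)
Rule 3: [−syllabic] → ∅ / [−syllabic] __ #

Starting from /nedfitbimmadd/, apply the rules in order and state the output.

netfidbimmad

Rule 1 (regressive voicing assimilation): /d/ precedes the voiceless obstruent /f/, so it devoices to [t] by assimilation. /t/ precedes the voiced obstruent /b/, so it voices to [d] by assimilation. /nedfitbimmadd/ → netfidbimmadd.
Rule 2 (nasal place assimilation): no segment meets the environment; /netfidbimmadd/ is unchanged.
Rule 3 (final cluster simplification): /d/ is the second consonant of a word-final cluster /dd/, so it deletes. /netfidbimmadd/ → netfidbimmad.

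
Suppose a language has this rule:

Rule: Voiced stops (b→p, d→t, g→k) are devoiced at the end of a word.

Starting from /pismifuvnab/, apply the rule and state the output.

pismifuvnap

/b/ is a voiced stop in word-final position, so it devoices to [p].
Surface form: [pismifuvnap].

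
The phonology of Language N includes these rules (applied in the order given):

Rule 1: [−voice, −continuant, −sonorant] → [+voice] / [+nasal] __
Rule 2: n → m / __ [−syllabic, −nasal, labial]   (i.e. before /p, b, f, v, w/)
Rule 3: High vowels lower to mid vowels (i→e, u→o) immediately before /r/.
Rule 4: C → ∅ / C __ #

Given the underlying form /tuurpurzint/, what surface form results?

tuorporzin

Rule 1 (post-nasal voicing): /t/ is a voiceless stop immediately after the nasal /n/, so it voices to [d]. /tuurpurzint/ → tuurpurzind.
Rule 2 (nasal place assimilation): no segment meets the environment; /tuurpurzind/ is unchanged.
Rule 3 (pre-rhotic lowering): /u/ is a high vowel immediately before /r/, so it lowers to [o]. /u/ is a high vowel immediately before /r/, so it lowers to [o]. /tuurpurzind/ → tuorporzind.
Rule 4 (final cluster simplification): /d/ is the second consonant of a word-final cluster /nd/, so it deletes. /tuorporzind/ → tuorporzin.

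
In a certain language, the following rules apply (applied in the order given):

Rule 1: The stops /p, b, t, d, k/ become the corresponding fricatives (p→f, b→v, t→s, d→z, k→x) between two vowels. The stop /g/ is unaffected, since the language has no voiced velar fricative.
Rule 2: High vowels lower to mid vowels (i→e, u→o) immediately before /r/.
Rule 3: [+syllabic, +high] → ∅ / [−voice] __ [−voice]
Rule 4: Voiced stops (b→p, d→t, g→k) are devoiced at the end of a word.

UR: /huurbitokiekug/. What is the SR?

huorbisoxiexuk

Rule 1 (intervocalic spirantization): /t/ is a stop between vowels /i/ and /o/, so it spirantizes to the fricative [s]. /k/ is a stop between vowels /o/ and /i/, so it spirantizes to the fricative [x]. /k/ is a stop between vowels /e/ and /u/, so it spirantizes to the fricative [x]. /huurbitokiekug/ → huurbisoxiexug.
Rule 2 (pre-rhotic lowering): /u/ is a high vowel immediately before /r/, so it lowers to [o]. /huurbisoxiexug/ → huorbisoxiexug.
Rule 3 (high vowel syncope): no segment meets the environment; /huorbisoxiexug/ is unchanged.
Rule 4 (final devoicing): /g/ is a voiced stop in word-final position, so it devoices to [k]. /huorbisoxiexug/ → huorbisoxiexuk.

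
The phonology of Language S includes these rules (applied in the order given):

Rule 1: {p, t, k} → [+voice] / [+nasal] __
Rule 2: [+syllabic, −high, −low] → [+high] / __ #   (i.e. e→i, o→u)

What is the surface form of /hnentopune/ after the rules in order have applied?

Rule 1 (post-nasal voicing): /t/ is a voiceless stop immediately after the nasal /n/, so it voices to [d]. /hnentopune/ → hnendopune.
Rule 2 (final vowel raising): /e/ is a mid vowel in word-final position, so it raises to [i]. /hnendopune/ → hnendopuni.

hnendopuni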